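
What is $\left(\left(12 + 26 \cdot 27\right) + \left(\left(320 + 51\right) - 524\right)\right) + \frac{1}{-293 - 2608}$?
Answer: $\frac{1627460}{2901} \approx 561.0$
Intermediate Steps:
$\left(\left(12 + 26 \cdot 27\right) + \left(\left(320 + 51\right) - 524\right)\right) + \frac{1}{-293 - 2608} = \left(\left(12 + 702\right) + \left(371 - 524\right)\right) + \frac{1}{-2901} = \left(714 - 153\right) - \frac{1}{2901} = 561 - \frac{1}{2901} = \frac{1627460}{2901}$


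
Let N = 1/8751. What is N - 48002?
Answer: -420065501/8751 ≈ -48002.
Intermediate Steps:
N = 1/8751 ≈ 0.00011427
N - 48002 = 1/8751 - 48002 = -420065501/8751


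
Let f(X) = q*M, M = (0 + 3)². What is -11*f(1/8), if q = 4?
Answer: -396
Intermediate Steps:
M = 9 (M = 3² = 9)
f(X) = 36 (f(X) = 4*9 = 36)
-11*f(1/8) = -11*36 = -396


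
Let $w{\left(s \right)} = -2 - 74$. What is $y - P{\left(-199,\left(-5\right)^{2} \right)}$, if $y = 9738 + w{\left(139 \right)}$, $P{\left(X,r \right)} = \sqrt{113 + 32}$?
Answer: $9662 - \sqrt{145} \approx 9650.0$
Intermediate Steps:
$w{\left(s \right)} = -76$ ($w{\left(s \right)} = -2 - 74 = -76$)
$P{\left(X,r \right)} = \sqrt{145}$
$y = 9662$ ($y = 9738 - 76 = 9662$)
$y - P{\left(-199,\left(-5\right)^{2} \right)} = 9662 - \sqrt{145}$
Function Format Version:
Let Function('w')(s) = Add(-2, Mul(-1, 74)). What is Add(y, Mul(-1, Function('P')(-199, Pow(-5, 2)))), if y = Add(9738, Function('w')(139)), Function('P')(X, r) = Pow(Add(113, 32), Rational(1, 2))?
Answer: Add(9662, Mul(-1, Pow(145, Rational(1, 2)))) ≈ 9650.0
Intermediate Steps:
Function('w')(s) = -76 (Function('w')(s) = Add(-2, -74) = -76)
Function('P')(X, r) = Pow(145, Rational(1, 2))
y = 9662 (y = Add(9738, -76) = 9662)
Add(y, Mul(-1, Function('P')(-199, Pow(-5, 2)))) = Add(9662, Mul(-1, Pow(145, Rational(1, 2))))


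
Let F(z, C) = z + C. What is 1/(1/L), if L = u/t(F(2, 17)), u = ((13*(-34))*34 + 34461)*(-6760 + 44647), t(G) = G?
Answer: 736258071/19 ≈ 3.8750e+7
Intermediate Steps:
F(z, C) = C + z
u = 736258071 (u = (-442*34 + 34461)*37887 = (-15028 + 34461)*37887 = 19433*37887 = 736258071)
L = 736258071/19 (L = 736258071/(17 + 2) = 736258071/19 ≈ 3.8750e+7)
1/(1/L) = 1/(1/(736258071/19)) = 1/(19/736258071) = 736258071/19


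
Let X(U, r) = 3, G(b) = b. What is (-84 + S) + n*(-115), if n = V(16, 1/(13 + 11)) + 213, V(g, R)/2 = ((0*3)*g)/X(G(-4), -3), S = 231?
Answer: -24348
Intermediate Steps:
V(g, R) = 0 (V(g, R) = 2*(((0*3)*g)/3) = 2*((0*g)*(⅓)) = 2*(0*(⅓)) = 2*0 = 0)
n = 213 (n = 0 + 213 = 213)
(-84 + S) + n*(-115) = (-84 + 231) + 213*(-115) = 147 - 24495 = -24348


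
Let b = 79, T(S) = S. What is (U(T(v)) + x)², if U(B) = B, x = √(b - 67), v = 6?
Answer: 48 + 24*√3 ≈ 89.569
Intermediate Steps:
x = 2*√3 (x = √(79 - 67) = √12 = 2*√3 ≈ 3.4641)
(U(T(v)) + x)² = (6 + 2*√3)²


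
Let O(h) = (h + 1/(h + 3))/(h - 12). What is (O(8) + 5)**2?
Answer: 17161/1936 ≈ 8.8642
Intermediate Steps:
O(h) = (h + 1/(3 + h))/(-12 + h)
(O(8) + 5)**2 = ((1 + 8**2 + 3*8)/(-36 + 8**2 - 9*8) + 5)**2 = ((1 + 64 + 24)/(-36 + 64 - 72) + 5)**2 = (89/(-44) + 5)**2 = (-1/44*89 + 5)**2 = (-89/44 + 5)**2 = (131/44)**2 = 17161/1936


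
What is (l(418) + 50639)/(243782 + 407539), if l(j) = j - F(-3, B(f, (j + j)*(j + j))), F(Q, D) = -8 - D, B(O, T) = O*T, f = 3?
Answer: 2147753/651321 ≈ 3.2975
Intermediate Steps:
l(j) = 8 + j + 12*j² (l(j) = j - (-8 - 3*(j + j)*(j + j)) = j - (-8 - 3*(2*j)*(2*j)) = j - (-8 - 3*4*j²) = j - (-8 - 12*j²) = j + (8 + 12*j²) = 8 + j + 12*j²)
(l(418) + 50639)/(243782 + 407539) = ((8 + 418 + 12*418²) + 50639)/(243782 + 407539) = ((8 + 418 + 12*174724) + 50639)/651321 = ((8 + 418 + 2096688) + 50639)*(1/651321) = (2097114 + 50639)*(1/651321) = 2147753*(1/651321) = 2147753/651321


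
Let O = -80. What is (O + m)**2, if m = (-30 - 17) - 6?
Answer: 17689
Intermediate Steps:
m = -53 (m = -47 - 6 = -53)
(O + m)**2 = (-80 - 53)**2 = (-133)**2 = 17689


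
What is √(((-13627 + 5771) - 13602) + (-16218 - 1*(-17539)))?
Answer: I*√20137 ≈ 141.9*I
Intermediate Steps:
√(((-13627 + 5771) - 13602) + (-16218 - 1*(-17539))) = √((-7856 - 13602) + (-16218 + 17539)) = √(-21458 + 1321) = √(-20137) = I*√20137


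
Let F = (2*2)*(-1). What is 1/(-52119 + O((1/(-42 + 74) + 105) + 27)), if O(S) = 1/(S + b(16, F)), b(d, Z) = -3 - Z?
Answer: -4257/221870551 ≈ -1.9187e-5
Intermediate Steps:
F = -4 (F = 4*(-1) = -4)
O(S) = 1/(1 + S) (O(S) = 1/(S + (-3 - 1*(-4))) = 1/(S + (-3 + 4)) = 1/(S + 1) = 1/(1 + S))
1/(-52119 + O((1/(-42 + 74) + 105) + 27)) = 1/(-52119 + 1/(1 + ((1/(-42 + 74) + 105) + 27))) = 1/(-52119 + 1/(1 + ((1/32 + 105) + 27))) = 1/(-52119 + 1/(1 + (3361/32 + 27))) = 1/(-52119 + 1/(1 + 4225/32)) = 1/(-52119 + 1/(4257/32)) = 1/(-52119 + 32/4257) = 1/(-221870551/4257) = -4257/221870551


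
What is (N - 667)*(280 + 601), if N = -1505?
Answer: -1913532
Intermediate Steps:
(N - 667)*(280 + 601) = (-1505 - 667)*(280 + 601) = -2172*881 = -1913532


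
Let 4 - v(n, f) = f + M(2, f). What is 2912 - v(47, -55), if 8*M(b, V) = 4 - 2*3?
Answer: 11411/4 ≈ 2852.8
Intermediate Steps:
M(b, V) = -¼ (M(b, V) = (4 - 2*3)/8 = (4 - 6)/8 = (⅛)*(-2) = -¼)
v(n, f) = 17/4 - f (v(n, f) = 4 - (f - ¼) = 4 - (-¼ + f) = 4 + (¼ - f) = 17/4 - f)
2912 - v(47, -55) = 2912 - (17/4 - 1*(-55)) = 2912 - (17/4 + 55) = 2912 - 1*237/4 = 2912 - 237/4 = 11411/4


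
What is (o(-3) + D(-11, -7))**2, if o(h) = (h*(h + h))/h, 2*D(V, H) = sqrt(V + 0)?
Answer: (12 - I*sqrt(11))**2/4 ≈ 33.25 - 19.9*I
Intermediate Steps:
D(V, H) = sqrt(V)/2 (D(V, H) = sqrt(V + 0)/2 = sqrt(V)/2)
o(h) = 2*h (o(h) = (h*(2*h))/h = (2*h**2)/h = 2*h)
(o(-3) + D(-11, -7))**2 = (2*(-3) + sqrt(-11)/2)**2 = (-6 + (I*sqrt(11))/2)**2 = (-6 + I*sqrt(11)/2)**2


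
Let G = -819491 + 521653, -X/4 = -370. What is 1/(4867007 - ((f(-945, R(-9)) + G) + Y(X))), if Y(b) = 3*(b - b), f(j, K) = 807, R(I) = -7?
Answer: 1/5164038 ≈ 1.9365e-7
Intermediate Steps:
X = 1480 (X = -4*(-370) = 1480)
Y(b) = 0 (Y(b) = 3*0 = 0)
G = -297838
1/(4867007 - ((f(-945, R(-9)) + G) + Y(X))) = 1/(4867007 - ((807 - 297838) + 0)) = 1/(4867007 - (-297031 + 0)) = 1/(4867007 - 1*(-297031)) = 1/(4867007 + 297031) = 1/5164038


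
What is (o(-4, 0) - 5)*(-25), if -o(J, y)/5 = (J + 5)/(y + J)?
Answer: 375/4 ≈ 93.750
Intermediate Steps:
o(J, y) = -5*(5 + J)/(J + y) (o(J, y) = -5*(J + 5)/(y + J) = -5*(5 + J)/(J + y))
(o(-4, 0) - 5)*(-25) = (5*(-5 - 1*(-4))/(-4 + 0) - 5)*(-25) = (5*(-5 + 4)/(-4) - 5)*(-25) = (5*(-¼)*(-1) - 5)*(-25) = (5/4 - 5)*(-25) = -15/4*(-25) = 375/4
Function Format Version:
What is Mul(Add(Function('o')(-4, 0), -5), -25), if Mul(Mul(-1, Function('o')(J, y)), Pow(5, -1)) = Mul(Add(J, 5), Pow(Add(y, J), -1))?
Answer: Rational(375, 4) ≈ 93.750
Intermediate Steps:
Function('o')(J, y) = Mul(-5, Pow(Add(J, y), -1), Add(5, J)) (Function('o')(J, y) = Mul(-5, Mul(Add(J, 5), Pow(Add(y, J), -1))) = Mul(-5, Mul(Add(5, J), Pow(Add(J, y), -1))) = Mul(-5, Mul(Pow(Add(J, y), -1), Add(5, J))) = Mul(-5, Pow(Add(J, y), -1), Add(5, J)))
Mul(Add(Function('o')(-4, 0), -5), -25) = Mul(Add(Mul(5, Pow(Add(-4, 0), -1), Add(-5, Mul(-1, -4))), -5), -25) = Mul(Add(Mul(5, Pow(-4, -1), Add(-5, 4)), -5), -25) = Mul(Add(Mul(5, Rational(-1, 4), -1), -5), -25) = Mul(Add(Rational(5, 4), -5), -25) = Mul(Rational(-15, 4), -25) = Rational(375, 4)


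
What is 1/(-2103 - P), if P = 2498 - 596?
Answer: -1/4005 ≈ -0.00024969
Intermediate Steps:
P = 1902
1/(-2103 - P) = 1/(-2103 - 1*1902) = 1/(-2103 - 1902) = 1/(-4005) = -1/4005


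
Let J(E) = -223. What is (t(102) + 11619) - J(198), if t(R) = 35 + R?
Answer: 11979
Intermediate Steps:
(t(102) + 11619) - J(198) = ((35 + 102) + 11619) - 1*(-223) = (137 + 11619) + 223 = 11756 + 223 = 11979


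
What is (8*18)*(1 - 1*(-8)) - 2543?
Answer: -1247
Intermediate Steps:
(8*18)*(1 - 1*(-8)) - 2543 = 144*(1 + 8) - 2543 = 144*9 - 2543 = 1296 - 2543 = -1247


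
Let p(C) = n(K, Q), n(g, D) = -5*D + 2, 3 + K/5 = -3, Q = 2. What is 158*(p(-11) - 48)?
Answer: -8848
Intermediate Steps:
K = -30 (K = -15 + 5*(-3) = -15 - 15 = -30)
n(g, D) = 2 - 5*D
p(C) = -8 (p(C) = 2 - 5*2 = 2 - 10 = -8)
158*(p(-11) - 48) = 158*(-8 - 48) = 158*(-56) = -8848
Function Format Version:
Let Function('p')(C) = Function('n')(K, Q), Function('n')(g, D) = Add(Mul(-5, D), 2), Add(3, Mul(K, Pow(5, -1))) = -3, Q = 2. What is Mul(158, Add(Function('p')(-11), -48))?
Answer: -8848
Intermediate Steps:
K = -30 (K = Add(-15, Mul(5, -3)) = Add(-15, -15) = -30)
Function('n')(g, D) = Add(2, Mul(-5, D))
Function('p')(C) = -8 (Function('p')(C) = Add(2, Mul(-5, 2)) = Add(2, -10) = -8)
Mul(158, Add(Function('p')(-11), -48)) = Mul(158, Add(-8, -48)) = Mul(158, -56) = -8848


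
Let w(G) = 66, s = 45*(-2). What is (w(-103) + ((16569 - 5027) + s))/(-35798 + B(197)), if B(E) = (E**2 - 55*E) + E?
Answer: -11518/7627 ≈ -1.5102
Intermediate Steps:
s = -90
B(E) = E**2 - 54*E
(w(-103) + ((16569 - 5027) + s))/(-35798 + B(197)) = (66 + ((16569 - 5027) - 90))/(-35798 + 197*(-54 + 197)) = (66 + (11542 - 90))/(-35798 + 197*143) = (66 + 11452)/(-35798 + 28171) = 11518/(-7627) = 11518*(-1/7627) = -11518/7627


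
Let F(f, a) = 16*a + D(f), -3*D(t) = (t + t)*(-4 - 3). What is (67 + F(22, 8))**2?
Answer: 797449/9 ≈ 88606.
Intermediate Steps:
D(t) = 14*t/3 (D(t) = -(t + t)*(-4 - 3)/3 = -2*t*(-7)/3 = -(-14)*t/3 = 14*t/3)
F(f, a) = 16*a + 14*f/3
(67 + F(22, 8))**2 = (67 + (16*8 + (14/3)*22))**2 = (67 + (128 + 308/3))**2 = (67 + 692/3)**2 = (893/3)**2 = 797449/9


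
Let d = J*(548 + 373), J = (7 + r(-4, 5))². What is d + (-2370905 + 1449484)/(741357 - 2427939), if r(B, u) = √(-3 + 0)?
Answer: 71454654433/1686582 + 12894*I*√3 ≈ 42367.0 + 22333.0*I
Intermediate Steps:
r(B, u) = I*√3 (r(B, u) = √(-3) = I*√3)
J = (7 + I*√3)² ≈ 46.0 + 24.249*I
d = 921*(7 + I*√3)² (d = (7 + I*√3)²*(548 + 373) = (7 + I*√3)²*921 = 921*(7 + I*√3)² ≈ 42366.0 + 22333.0*I)
d + (-2370905 + 1449484)/(741357 - 2427939) = (42366 + 12894*I*√3) + (-2370905 + 1449484)/(741357 - 2427939) = (42366 + 12894*I*√3) - 921421/(-1686582) = (42366 + 12894*I*√3) - 921421*(-1/1686582) = (42366 + 12894*I*√3) + 921421/1686582 = 71454654433/1686582 + 12894*I*√3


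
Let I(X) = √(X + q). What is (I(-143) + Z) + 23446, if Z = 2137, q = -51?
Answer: 25583 + I*√194 ≈ 25583.0 + 13.928*I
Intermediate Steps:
I(X) = √(-51 + X) (I(X) = √(X - 51) = √(-51 + X))
(I(-143) + Z) + 23446 = (√(-51 - 143) + 2137) + 23446 = (√(-194) + 2137) + 23446 = (I*√194 + 2137) + 23446 = (2137 + I*√194) + 23446 = 25583 + I*√194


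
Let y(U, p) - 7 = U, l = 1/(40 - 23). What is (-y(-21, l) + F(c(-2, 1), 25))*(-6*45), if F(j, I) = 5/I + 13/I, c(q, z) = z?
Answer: -19872/5 ≈ -3974.4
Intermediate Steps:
l = 1/17 ≈ 0.058824
y(U, p) = 7 + U
F(j, I) = 18/I
(-y(-21, l) + F(c(-2, 1), 25))*(-6*45) = (-(7 - 21) + 18/25)*(-6*45) = (-1*(-14) + 18*(1/25))*(-270) = (14 + 18/25)*(-270) = (368/25)*(-270) = -19872/5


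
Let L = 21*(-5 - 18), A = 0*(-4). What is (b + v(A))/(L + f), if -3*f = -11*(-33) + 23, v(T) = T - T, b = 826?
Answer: -2478/1835 ≈ -1.3504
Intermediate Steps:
A = 0
v(T) = 0
f = -386/3 (f = -(-11*(-33) + 23)/3 = -(363 + 23)/3 = -⅓*386 = -386/3 ≈ -128.67)
L = -483 (L = 21*(-23) = -483)
(b + v(A))/(L + f) = (826 + 0)/(-483 - 386/3) = 826/(-1835/3) = 826*(-3/1835) = -2478/1835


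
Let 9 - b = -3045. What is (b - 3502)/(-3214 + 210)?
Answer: 112/751 ≈ 0.14913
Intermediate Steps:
b = 3054 (b = 9 - 1*(-3045) = 9 + 3045 = 3054)
(b - 3502)/(-3214 + 210) = (3054 - 3502)/(-3214 + 210) = -448/(-3004) = -448*(-1/3004) = 112/751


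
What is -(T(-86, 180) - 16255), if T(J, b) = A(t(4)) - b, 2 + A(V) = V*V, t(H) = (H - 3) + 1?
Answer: 16433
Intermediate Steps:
t(H) = -2 + H (t(H) = (-3 + H) + 1 = -2 + H)
A(V) = -2 + V² (A(V) = -2 + V*V = -2 + V²)
T(J, b) = 2 - b (T(J, b) = (-2 + (-2 + 4)²) - b = (-2 + 2²) - b = (-2 + 4) - b = 2 - b)
-(T(-86, 180) - 16255) = -((2 - 1*180) - 16255) = -((2 - 180) - 16255) = -(-178 - 16255) = -1*(-16433) = 16433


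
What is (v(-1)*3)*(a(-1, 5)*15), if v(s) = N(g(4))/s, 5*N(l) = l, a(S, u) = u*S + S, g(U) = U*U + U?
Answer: 1080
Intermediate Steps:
g(U) = U + U**2 (g(U) = U**2 + U = U + U**2)
a(S, u) = S + S*u (a(S, u) = S*u + S = S + S*u)
N(l) = l/5
v(s) = 4/s (v(s) = ((4*(1 + 4))/5)/s = ((4*5)/5)/s = ((1/5)*20)/s = 4/s)
(v(-1)*3)*(a(-1, 5)*15) = ((4/(-1))*3)*(-(1 + 5)*15) = ((4*(-1))*3)*(-1*6*15) = (-4*3)*(-6*15) = -12*(-90) = 1080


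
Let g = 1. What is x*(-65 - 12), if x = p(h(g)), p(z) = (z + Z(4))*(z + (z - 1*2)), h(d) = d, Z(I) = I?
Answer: 0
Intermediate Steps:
p(z) = (-2 + 2*z)*(4 + z) (p(z) = (z + 4)*(z + (z - 1*2)) = (4 + z)*(z + (z - 2)) = (4 + z)*(z + (-2 + z)) = (4 + z)*(-2 + 2*z) = (-2 + 2*z)*(4 + z))
x = 0 (x = -8 + 2*1² + 6*1 = -8 + 2*1 + 6 = -8 + 2 + 6 = 0)
x*(-65 - 12) = 0*(-65 - 12) = 0*(-77) = 0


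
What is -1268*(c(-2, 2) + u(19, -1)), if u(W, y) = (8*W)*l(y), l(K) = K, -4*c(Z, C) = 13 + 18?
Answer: 202563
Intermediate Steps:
c(Z, C) = -31/4 (c(Z, C) = -(13 + 18)/4 = -¼*31 = -31/4)
u(W, y) = 8*W*y (u(W, y) = (8*W)*y = 8*W*y)
-1268*(c(-2, 2) + u(19, -1)) = -1268*(-31/4 + 8*19*(-1)) = -1268*(-31/4 - 152) = -1268*(-639/4) = 202563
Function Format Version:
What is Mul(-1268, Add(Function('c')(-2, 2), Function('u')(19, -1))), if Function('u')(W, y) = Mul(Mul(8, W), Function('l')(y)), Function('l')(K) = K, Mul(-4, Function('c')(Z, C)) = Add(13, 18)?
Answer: 202563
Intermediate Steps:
Function('c')(Z, C) = Rational(-31, 4) (Function('c')(Z, C) = Mul(Rational(-1, 4), Add(13, 18)) = Mul(Rational(-1, 4), 31) = Rational(-31, 4))
Function('u')(W, y) = Mul(8, W, y) (Function('u')(W, y) = Mul(Mul(8, W), y) = Mul(8, W, y))
Mul(-1268, Add(Function('c')(-2, 2), Function('u')(19, -1))) = Mul(-1268, Add(Rational(-31, 4), Mul(8, 19, -1))) = Mul(-1268, Add(Rational(-31, 4), -152)) = Mul(-1268, Rational(-639, 4)) = 202563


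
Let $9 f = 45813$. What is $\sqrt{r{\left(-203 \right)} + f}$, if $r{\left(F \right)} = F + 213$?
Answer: $\frac{\sqrt{45903}}{3} \approx 71.417$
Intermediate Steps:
$f = \frac{15271}{3}$ ($f = \frac{1}{9} \cdot 45813 = \frac{15271}{3} \approx 5090.3$)
$r{\left(F \right)} = 213 + F$
$\sqrt{r{\left(-203 \right)} + f} = \sqrt{\left(213 - 203\right) + \frac{15271}{3}} = \sqrt{10 + \frac{15271}{3}} = \sqrt{\frac{15301}{3}} = \frac{\sqrt{45903}}{3}$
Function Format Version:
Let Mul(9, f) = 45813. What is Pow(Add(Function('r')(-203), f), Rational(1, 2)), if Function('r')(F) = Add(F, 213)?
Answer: Mul(Rational(1, 3), Pow(45903, Rational(1, 2))) ≈ 71.417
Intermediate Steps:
f = Rational(15271, 3) (f = Mul(Rational(1, 9), 45813) = Rational(15271, 3) ≈ 5090.3)
Function('r')(F) = Add(213, F)
Pow(Add(Function('r')(-203), f), Rational(1, 2)) = Pow(Add(Add(213, -203), Rational(15271, 3)), Rational(1, 2)) = Pow(Add(10, Rational(15271, 3)), Rational(1, 2)) = Pow(Rational(15301, 3), Rational(1, 2)) = Mul(Rational(1, 3), Pow(45903, Rational(1, 2)))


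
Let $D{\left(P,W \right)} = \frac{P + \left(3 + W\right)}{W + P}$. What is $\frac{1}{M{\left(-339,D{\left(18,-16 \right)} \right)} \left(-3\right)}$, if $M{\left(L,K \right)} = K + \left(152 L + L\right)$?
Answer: $\frac{2}{311187} \approx 6.427 \cdot 10^{-6}$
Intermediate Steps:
$D{\left(P,W \right)} = \frac{3 + P + W}{P + W}$
$M{\left(L,K \right)} = K + 153 L$
$\frac{1}{M{\left(-339,D{\left(18,-16 \right)} \right)} \left(-3\right)} = \frac{1}{\left(\frac{3 + 18 - 16}{18 - 16} + 153 \left(-339\right)\right) \left(-3\right)} = \frac{1}{\left(\frac{1}{2} \cdot 5 - 51867\right) \left(-3\right)} = \frac{1}{\left(\frac{5}{2} - 51867\right) \left(-3\right)} = \frac{1}{\left(- \frac{103729}{2}\right) \left(-3\right)} = \frac{1}{\frac{311187}{2}} = \frac{2}{311187}$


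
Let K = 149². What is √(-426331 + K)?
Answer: I*√404130 ≈ 635.71*I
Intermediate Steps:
K = 22201
√(-426331 + K) = √(-426331 + 22201) = √(-404130) = I*√404130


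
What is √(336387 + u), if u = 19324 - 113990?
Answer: √241721 ≈ 491.65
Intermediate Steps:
u = -94666
√(336387 + u) = √(336387 - 94666) = √241721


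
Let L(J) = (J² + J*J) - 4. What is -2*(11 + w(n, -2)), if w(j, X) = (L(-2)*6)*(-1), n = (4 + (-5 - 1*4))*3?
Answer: 26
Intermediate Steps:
L(J) = -4 + 2*J² (L(J) = (J² + J²) - 4 = 2*J² - 4 = -4 + 2*J²)
n = -15 (n = (4 + (-5 - 4))*3 = (4 - 9)*3 = -5*3 = -15)
w(j, X) = -24 (w(j, X) = ((-4 + 2*(-2)²)*6)*(-1) = ((-4 + 2*4)*6)*(-1) = ((-4 + 8)*6)*(-1) = (4*6)*(-1) = 24*(-1) = -24)
-2*(11 + w(n, -2)) = -2*(11 - 24) = -2*(-13) = 26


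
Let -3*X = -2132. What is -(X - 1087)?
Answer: 1129/3 ≈ 376.33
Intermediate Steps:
X = 2132/3 (X = -1/3*(-2132) = 2132/3 ≈ 710.67)
-(X - 1087) = -(2132/3 - 1087) = -1*(-1129/3) = 1129/3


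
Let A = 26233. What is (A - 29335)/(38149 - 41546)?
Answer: 3102/3397 ≈ 0.91316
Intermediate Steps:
(A - 29335)/(38149 - 41546) = (26233 - 29335)/(38149 - 41546) = -3102/(-3397) = -3102*(-1/3397) = 3102/3397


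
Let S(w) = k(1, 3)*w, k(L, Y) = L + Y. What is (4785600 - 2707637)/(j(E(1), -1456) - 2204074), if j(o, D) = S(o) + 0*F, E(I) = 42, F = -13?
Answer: -2077963/2203906 ≈ -0.94285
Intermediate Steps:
S(w) = 4*w (S(w) = (1 + 3)*w = 4*w)
j(o, D) = 4*o (j(o, D) = 4*o + 0*(-13) = 4*o + 0 = 4*o)
(4785600 - 2707637)/(j(E(1), -1456) - 2204074) = (4785600 - 2707637)/(4*42 - 2204074) = 2077963/(168 - 2204074) = 2077963/(-2203906) = 2077963*(-1/2203906) = -2077963/2203906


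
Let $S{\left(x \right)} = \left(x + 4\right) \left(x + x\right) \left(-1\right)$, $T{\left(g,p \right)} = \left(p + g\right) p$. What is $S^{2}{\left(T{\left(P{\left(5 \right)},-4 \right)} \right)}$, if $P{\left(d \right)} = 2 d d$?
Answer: $4387737600$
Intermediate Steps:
$P{\left(d \right)} = 2 d^{2}$
$T{\left(g,p \right)} = p \left(g + p\right)$ ($T{\left(g,p \right)} = \left(g + p\right) p = p \left(g + p\right)$)
$S{\left(x \right)} = - 2 x \left(4 + x\right)$ ($S{\left(x \right)} = \left(4 + x\right) 2 x \left(-1\right) = 2 x \left(4 + x\right) \left(-1\right) = - 2 x \left(4 + x\right)$)
$S^{2}{\left(T{\left(P{\left(5 \right)},-4 \right)} \right)} = \left(- 2 \left(- 4 \left(2 \cdot 5^{2} - 4\right)\right) \left(4 - 4 \left(2 \cdot 5^{2} - 4\right)\right)\right)^{2} = \left(- 2 \left(- 4 \left(2 \cdot 25 - 4\right)\right) \left(4 - 4 \left(2 \cdot 25 - 4\right)\right)\right)^{2} = \left(- 2 \left(- 4 \left(50 - 4\right)\right) \left(4 - 4 \left(50 - 4\right)\right)\right)^{2} = \left(- 2 \left(\left(-4\right) 46\right) \left(4 - 184\right)\right)^{2} = \left(\left(-2\right) \left(-184\right) \left(4 - 184\right)\right)^{2} = \left(\left(-2\right) \left(-184\right) \left(-180\right)\right)^{2} = \left(-66240\right)^{2} = 4387737600$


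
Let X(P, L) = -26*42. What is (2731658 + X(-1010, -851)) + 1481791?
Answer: 4212357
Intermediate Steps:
X(P, L) = -1092
(2731658 + X(-1010, -851)) + 1481791 = (2731658 - 1092) + 1481791 = 2730566 + 1481791 = 4212357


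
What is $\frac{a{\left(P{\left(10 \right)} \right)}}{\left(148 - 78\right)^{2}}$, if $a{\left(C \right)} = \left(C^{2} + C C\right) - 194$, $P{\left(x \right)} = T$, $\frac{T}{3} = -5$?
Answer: $\frac{64}{1225} \approx 0.052245$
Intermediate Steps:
$T = -15$ ($T = 3 \left(-5\right) = -15$)
$P{\left(x \right)} = -15$
$a{\left(C \right)} = -194 + 2 C^{2}$ ($a{\left(C \right)} = \left(C^{2} + C^{2}\right) - 194 = 2 C^{2} - 194 = -194 + 2 C^{2}$)
$\frac{a{\left(P{\left(10 \right)} \right)}}{\left(148 - 78\right)^{2}} = \frac{-194 + 2 \left(-15\right)^{2}}{\left(148 - 78\right)^{2}} = \frac{-194 + 2 \cdot 225}{70^{2}} = \frac{-194 + 450}{4900} = 256 \cdot \frac{1}{4900} = \frac{64}{1225}$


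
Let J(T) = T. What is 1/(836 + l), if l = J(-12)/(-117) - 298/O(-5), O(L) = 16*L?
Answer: 1560/1310131 ≈ 0.0011907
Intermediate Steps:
l = 5971/1560 (l = -12/(-117) - 298/(16*(-5)) = -12*(-1/117) - 298/(-80) = 4/39 - 298*(-1/80) = 4/39 + 149/40 = 5971/1560 ≈ 3.8276)
1/(836 + l) = 1/(836 + 5971/1560) = 1/(1310131/1560) = 1560/1310131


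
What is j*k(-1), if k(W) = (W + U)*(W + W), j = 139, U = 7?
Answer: -1668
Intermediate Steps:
k(W) = 2*W*(7 + W) (k(W) = (W + 7)*(W + W) = (7 + W)*(2*W) = 2*W*(7 + W))
j*k(-1) = 139*(2*(-1)*(7 - 1)) = 139*(2*(-1)*6) = 139*(-12) = -1668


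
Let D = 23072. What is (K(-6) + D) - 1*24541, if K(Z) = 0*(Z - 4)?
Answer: -1469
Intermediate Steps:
K(Z) = 0 (K(Z) = 0*(-4 + Z) = 0)
(K(-6) + D) - 1*24541 = (0 + 23072) - 1*24541 = 23072 - 24541 = -1469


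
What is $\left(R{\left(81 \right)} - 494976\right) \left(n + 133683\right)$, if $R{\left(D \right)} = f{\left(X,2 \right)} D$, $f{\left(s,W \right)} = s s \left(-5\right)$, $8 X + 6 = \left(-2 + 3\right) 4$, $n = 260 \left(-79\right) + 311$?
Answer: $- \frac{449279031267}{8} \approx -5.616 \cdot 10^{10}$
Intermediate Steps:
$n = -20229$ ($n = -20540 + 311 = -20229$)
$X = - \frac{1}{4}$ ($X = - \frac{3}{4} + \frac{\left(-2 + 3\right) 4}{8} = - \frac{3}{4} + \frac{1 \cdot 4}{8} = - \frac{3}{4} + \frac{1}{8} \cdot 4 = - \frac{3}{4} + \frac{1}{2} = - \frac{1}{4} \approx -0.25$)
$f{\left(s,W \right)} = - 5 s^{2}$ ($f{\left(s,W \right)} = s^{2} \left(-5\right) = - 5 s^{2}$)
$R{\left(D \right)} = - \frac{5 D}{16}$ ($R{\left(D \right)} = - 5 \left(- \frac{1}{4}\right)^{2} D = \left(-5\right) \frac{1}{16} D = - \frac{5 D}{16}$)
$\left(R{\left(81 \right)} - 494976\right) \left(n + 133683\right) = \left(\left(- \frac{5}{16}\right) 81 - 494976\right) \left(-20229 + 133683\right) = \left(- \frac{405}{16} - 494976\right) 113454 = \left(- \frac{7920021}{16}\right) 113454 = - \frac{449279031267}{8}$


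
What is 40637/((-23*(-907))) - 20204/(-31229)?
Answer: 1690528517/651468169 ≈ 2.5950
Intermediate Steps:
40637/((-23*(-907))) - 20204/(-31229) = 40637/20861 - 20204*(-1/31229) = 40637*(1/20861) + 20204/31229 = 40637/20861 + 20204/31229 = 1690528517/651468169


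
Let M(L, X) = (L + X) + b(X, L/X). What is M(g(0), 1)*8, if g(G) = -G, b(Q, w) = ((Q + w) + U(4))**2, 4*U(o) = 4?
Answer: 40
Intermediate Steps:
U(o) = 1 (U(o) = (1/4)*4 = 1)
b(Q, w) = (1 + Q + w)**2 (b(Q, w) = ((Q + w) + 1)**2 = (1 + Q + w)**2)
M(L, X) = L + X + (1 + X + L/X)**2 (M(L, X) = (L + X) + (1 + X + L/X)**2 = L + X + (1 + X + L/X)**2)
M(g(0), 1)*8 = (-1*0 + 1 + (-1*0 + 1 + 1**2)**2/1**2)*8 = (0 + 1 + 1*(0 + 1 + 1)**2)*8 = (0 + 1 + 1*2**2)*8 = (0 + 1 + 1*4)*8 = (0 + 1 + 4)*8 = 5*8 = 40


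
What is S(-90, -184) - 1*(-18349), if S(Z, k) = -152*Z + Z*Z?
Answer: 40129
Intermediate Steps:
S(Z, k) = Z² - 152*Z (S(Z, k) = -152*Z + Z² = Z² - 152*Z)
S(-90, -184) - 1*(-18349) = -90*(-152 - 90) - 1*(-18349) = -90*(-242) + 18349 = 21780 + 18349 = 40129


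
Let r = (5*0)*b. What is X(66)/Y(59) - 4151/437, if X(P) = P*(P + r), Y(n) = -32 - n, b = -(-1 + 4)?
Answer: -2281313/39767 ≈ -57.367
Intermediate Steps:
b = -3 (b = -1*3 = -3)
r = 0 (r = (5*0)*(-3) = 0*(-3) = 0)
X(P) = P² (X(P) = P*(P + 0) = P*P = P²)
X(66)/Y(59) - 4151/437 = 66²/(-32 - 1*59) - 4151/437 = 4356/(-32 - 59) - 4151*1/437 = 4356/(-91) - 4151/437 = 4356*(-1/91) - 4151/437 = -4356/91 - 4151/437 = -2281313/39767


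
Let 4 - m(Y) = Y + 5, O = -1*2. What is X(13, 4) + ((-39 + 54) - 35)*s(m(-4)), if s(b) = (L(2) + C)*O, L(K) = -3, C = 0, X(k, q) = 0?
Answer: -120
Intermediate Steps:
O = -2
m(Y) = -1 - Y (m(Y) = 4 - (Y + 5) = 4 - (5 + Y) = 4 + (-5 - Y) = -1 - Y)
s(b) = 6 (s(b) = (-3 + 0)*(-2) = -3*(-2) = 6)
X(13, 4) + ((-39 + 54) - 35)*s(m(-4)) = 0 + ((-39 + 54) - 35)*6 = 0 + (15 - 35)*6 = 0 - 20*6 = 0 - 120 = -120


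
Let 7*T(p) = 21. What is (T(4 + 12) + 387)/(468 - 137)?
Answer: 390/331 ≈ 1.1782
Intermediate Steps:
T(p) = 3 (T(p) = (⅐)*21 = 3)
(T(4 + 12) + 387)/(468 - 137) = (3 + 387)/(468 - 137) = 390/331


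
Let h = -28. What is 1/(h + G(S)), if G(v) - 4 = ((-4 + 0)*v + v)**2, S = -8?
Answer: 1/552 ≈ 0.0018116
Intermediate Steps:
G(v) = 4 + 9*v**2 (G(v) = 4 + ((-4 + 0)*v + v)**2 = 4 + (-4*v + v)**2 = 4 + (-3*v)**2 = 4 + 9*v**2)
1/(h + G(S)) = 1/(-28 + (4 + 9*(-8)**2)) = 1/(-28 + (4 + 9*64)) = 1/(-28 + (4 + 576)) = 1/(-28 + 580) = 1/552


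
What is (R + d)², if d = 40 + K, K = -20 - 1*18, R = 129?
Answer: 17161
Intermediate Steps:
K = -38 (K = -20 - 18 = -38)
d = 2 (d = 40 - 38 = 2)
(R + d)² = (129 + 2)² = 131² = 17161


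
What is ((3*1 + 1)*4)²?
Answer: 256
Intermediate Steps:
((3*1 + 1)*4)² = ((3 + 1)*4)² = (4*4)² = 16² = 256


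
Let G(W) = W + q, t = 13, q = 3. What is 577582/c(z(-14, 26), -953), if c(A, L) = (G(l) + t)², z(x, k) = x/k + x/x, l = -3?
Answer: 577582/169 ≈ 3417.6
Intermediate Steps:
G(W) = 3 + W (G(W) = W + 3 = 3 + W)
z(x, k) = 1 + x/k (z(x, k) = x/k + 1 = 1 + x/k)
c(A, L) = 169 (c(A, L) = ((3 - 3) + 13)² = (0 + 13)² = 13² = 169)
577582/c(z(-14, 26), -953) = 577582/169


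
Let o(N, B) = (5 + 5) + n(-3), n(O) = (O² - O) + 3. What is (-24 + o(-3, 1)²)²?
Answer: 361201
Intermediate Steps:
n(O) = 3 + O² - O
o(N, B) = 25 (o(N, B) = (5 + 5) + (3 + (-3)² - 1*(-3)) = 10 + (3 + 9 + 3) = 10 + 15 = 25)
(-24 + o(-3, 1)²)² = (-24 + 25²)² = (-24 + 625)² = 601² = 361201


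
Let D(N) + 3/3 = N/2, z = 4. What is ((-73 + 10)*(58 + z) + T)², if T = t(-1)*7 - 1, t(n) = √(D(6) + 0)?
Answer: 15264747 - 54698*√2 ≈ 1.5187e+7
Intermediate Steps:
D(N) = -1 + N/2
t(n) = √2 (t(n) = √((-1 + (½)*6) + 0) = √((-1 + 3) + 0) = √(2 + 0) = √2)
T = -1 + 7*√2 (T = √2*7 - 1 = 7*√2 - 1 = -1 + 7*√2 ≈ 8.8995)
((-73 + 10)*(58 + z) + T)² = ((-73 + 10)*(58 + 4) + (-1 + 7*√2))² = (-63*62 + (-1 + 7*√2))² = (-3906 + (-1 + 7*√2))² = (-3907 + 7*√2)²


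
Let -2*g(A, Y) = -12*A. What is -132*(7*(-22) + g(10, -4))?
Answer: 12408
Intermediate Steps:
g(A, Y) = 6*A (g(A, Y) = -(-6)*A = 6*A)
-132*(7*(-22) + g(10, -4)) = -132*(7*(-22) + 6*10) = -132*(-154 + 60) = -132*(-94) = 12408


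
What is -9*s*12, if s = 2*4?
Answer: -864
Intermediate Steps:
s = 8
-9*s*12 = -9*8*12 = -72*12 = -864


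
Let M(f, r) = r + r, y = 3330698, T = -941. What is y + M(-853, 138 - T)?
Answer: 3332856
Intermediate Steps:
M(f, r) = 2*r
y + M(-853, 138 - T) = 3330698 + 2*(138 - 1*(-941)) = 3330698 + 2*(138 + 941) = 3330698 + 2*1079 = 3330698 + 2158 = 3332856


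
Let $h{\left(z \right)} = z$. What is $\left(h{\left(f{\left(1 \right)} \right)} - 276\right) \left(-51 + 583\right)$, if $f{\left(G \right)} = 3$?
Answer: $-145236$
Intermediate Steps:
$\left(h{\left(f{\left(1 \right)} \right)} - 276\right) \left(-51 + 583\right) = \left(3 - 276\right) \left(-51 + 583\right) = \left(-273\right) 532 = -145236$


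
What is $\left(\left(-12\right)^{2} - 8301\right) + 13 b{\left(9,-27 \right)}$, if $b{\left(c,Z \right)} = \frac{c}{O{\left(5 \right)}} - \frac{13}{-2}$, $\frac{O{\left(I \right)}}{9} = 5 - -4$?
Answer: $- \frac{145279}{18} \approx -8071.1$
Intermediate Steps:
$O{\left(I \right)} = 81$ ($O{\left(I \right)} = 9 \left(5 - -4\right) = 9 \left(5 + 4\right) = 9 \cdot 9 = 81$)
$b{\left(c,Z \right)} = \frac{13}{2} + \frac{c}{81}$ ($b{\left(c,Z \right)} = \frac{c}{81} - \frac{13}{-2} = c \frac{1}{81} - - \frac{13}{2} = \frac{c}{81} + \frac{13}{2} = \frac{13}{2} + \frac{c}{81}$)
$\left(\left(-12\right)^{2} - 8301\right) + 13 b{\left(9,-27 \right)} = \left(\left(-12\right)^{2} - 8301\right) + 13 \left(\frac{13}{2} + \frac{1}{81} \cdot 9\right) = \left(144 - 8301\right) + 13 \left(\frac{13}{2} + \frac{1}{9}\right) = -8157 + 13 \cdot \frac{119}{18} = -8157 + \frac{1547}{18} = - \frac{145279}{18}$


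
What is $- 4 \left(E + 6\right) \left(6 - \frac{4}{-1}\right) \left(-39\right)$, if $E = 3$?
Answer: $14040$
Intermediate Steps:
$- 4 \left(E + 6\right) \left(6 - \frac{4}{-1}\right) \left(-39\right) = - 4 \left(3 + 6\right) \left(6 - \frac{4}{-1}\right) \left(-39\right) = - 4 \cdot 9 \left(6 - -4\right) \left(-39\right) = - 4 \cdot 9 \left(6 + 4\right) \left(-39\right) = - 4 \cdot 9 \cdot 10 \left(-39\right) = \left(-4\right) 90 \left(-39\right) = \left(-360\right) \left(-39\right) = 14040$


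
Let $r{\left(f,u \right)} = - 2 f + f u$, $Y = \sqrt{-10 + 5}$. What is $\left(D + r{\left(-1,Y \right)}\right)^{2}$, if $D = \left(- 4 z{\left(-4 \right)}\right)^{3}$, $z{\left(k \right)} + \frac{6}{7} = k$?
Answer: $\frac{6330969975919}{117649} - \frac{5032284 i \sqrt{5}}{343} \approx 5.3812 \cdot 10^{7} - 32806.0 i$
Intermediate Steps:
$Y = i \sqrt{5}$ ($Y = \sqrt{-5} = i \sqrt{5} \approx 2.2361 i$)
$z{\left(k \right)} = - \frac{6}{7} + k$
$D = \frac{2515456}{343}$ ($D = \left(- 4 \left(- \frac{6}{7} - 4\right)\right)^{3} = \left(\left(-4\right) \left(- \frac{34}{7}\right)\right)^{3} = \left(\frac{136}{7}\right)^{3} = \frac{2515456}{343} \approx 7333.7$)
$\left(D + r{\left(-1,Y \right)}\right)^{2} = \left(\frac{2515456}{343} - \left(-2 + i \sqrt{5}\right)\right)^{2} = \left(\frac{2515456}{343} + \left(2 - i \sqrt{5}\right)\right)^{2} = \left(\frac{2516142}{343} - i \sqrt{5}\right)^{2}$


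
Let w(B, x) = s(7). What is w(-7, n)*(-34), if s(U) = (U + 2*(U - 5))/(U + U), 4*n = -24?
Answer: -187/7 ≈ -26.714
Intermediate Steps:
n = -6 (n = (1/4)*(-24) = -6)
s(U) = (-10 + 3*U)/(2*U) (s(U) = (U + 2*(-5 + U))/((2*U)) = (U + (-10 + 2*U))*(1/(2*U)) = (-10 + 3*U)*(1/(2*U)) = (-10 + 3*U)/(2*U))
w(B, x) = 11/14 (w(B, x) = 3/2 - 5/7 = 11/14)
w(-7, n)*(-34) = (11/14)*(-34) = -187/7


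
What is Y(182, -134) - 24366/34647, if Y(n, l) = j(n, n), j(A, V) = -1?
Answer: -19671/11549 ≈ -1.7033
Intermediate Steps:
Y(n, l) = -1
Y(182, -134) - 24366/34647 = -1 - 24366/34647 = -1 - 24366*1/34647 = -1 - 8122/11549 = -19671/11549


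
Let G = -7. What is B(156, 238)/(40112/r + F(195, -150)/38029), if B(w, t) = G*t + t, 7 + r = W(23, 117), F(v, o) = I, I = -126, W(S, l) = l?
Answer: -1493398830/381351347 ≈ -3.9161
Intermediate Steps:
F(v, o) = -126
r = 110 (r = -7 + 117 = 110)
B(w, t) = -6*t (B(w, t) = -7*t + t = -6*t)
B(156, 238)/(40112/r + F(195, -150)/38029) = (-6*238)/(40112/110 - 126/38029) = -1428/(40112*(1/110) - 126*1/38029) = -1428/(20056/55 - 126/38029) = -1428/762702694/2091595 = -1428*2091595/762702694 = -1493398830/381351347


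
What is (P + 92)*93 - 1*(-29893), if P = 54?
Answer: 43471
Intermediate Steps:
(P + 92)*93 - 1*(-29893) = (54 + 92)*93 - 1*(-29893) = 146*93 + 29893 = 13578 + 29893 = 43471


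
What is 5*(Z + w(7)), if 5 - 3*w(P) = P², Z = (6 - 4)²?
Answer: -160/3 ≈ -53.333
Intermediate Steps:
Z = 4 (Z = 2² = 4)
w(P) = 5/3 - P²/3
5*(Z + w(7)) = 5*(4 + (5/3 - ⅓*7²)) = 5*(4 + (5/3 - ⅓*49)) = 5*(4 + (5/3 - 49/3)) = 5*(4 - 44/3) = 5*(-32/3) = -160/3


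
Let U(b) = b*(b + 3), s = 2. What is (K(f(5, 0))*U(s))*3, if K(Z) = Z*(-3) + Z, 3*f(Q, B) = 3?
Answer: -60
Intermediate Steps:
f(Q, B) = 1 (f(Q, B) = (⅓)*3 = 1)
K(Z) = -2*Z (K(Z) = -3*Z + Z = -2*Z)
U(b) = b*(3 + b)
(K(f(5, 0))*U(s))*3 = ((-2*1)*(2*(3 + 2)))*3 = -4*5*3 = -2*10*3 = -20*3 = -60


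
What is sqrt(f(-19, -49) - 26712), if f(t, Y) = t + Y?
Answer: 2*I*sqrt(6695) ≈ 163.65*I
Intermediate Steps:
f(t, Y) = Y + t
sqrt(f(-19, -49) - 26712) = sqrt((-49 - 19) - 26712) = sqrt(-68 - 26712) = sqrt(-26780) = 2*I*sqrt(6695)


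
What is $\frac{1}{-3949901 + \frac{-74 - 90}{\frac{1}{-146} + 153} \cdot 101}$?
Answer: $- \frac{22337}{88231356981} \approx -2.5316 \cdot 10^{-7}$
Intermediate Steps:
$\frac{1}{-3949901 + \frac{-74 - 90}{\frac{1}{-146} + 153} \cdot 101} = \frac{1}{-3949901 + \frac{1}{- \frac{1}{146} + 153} \left(-164\right) 101} = \frac{1}{-3949901 + \frac{1}{\frac{22337}{146}} \left(-164\right) 101} = \frac{1}{-3949901 + \frac{146}{22337} \left(-164\right) 101} = \frac{1}{-3949901 - \frac{2418344}{22337}} = \frac{1}{- \frac{88231356981}{22337}} = - \frac{22337}{88231356981}$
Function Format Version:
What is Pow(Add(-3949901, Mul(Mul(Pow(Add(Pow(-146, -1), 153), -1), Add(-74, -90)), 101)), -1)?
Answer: Rational(-22337, 88231356981) ≈ -2.5316e-7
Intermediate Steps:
Pow(Add(-3949901, Mul(Mul(Pow(Add(Pow(-146, -1), 153), -1), Add(-74, -90)), 101)), -1) = Pow(Add(-3949901, Mul(Mul(Pow(Add(Rational(-1, 146), 153), -1), -164), 101)), -1) = Pow(Add(-3949901, Mul(Mul(Pow(Rational(22337, 146), -1), -164), 101)), -1) = Pow(Add(-3949901, Mul(Mul(Rational(146, 22337), -164), 101)), -1) = Pow(Add(-3949901, Mul(Rational(-23944, 22337), 101)), -1) = Pow(Add(-3949901, Rational(-2418344, 22337)), -1) = Pow(Rational(-88231356981, 22337), -1) = Rational(-22337, 88231356981)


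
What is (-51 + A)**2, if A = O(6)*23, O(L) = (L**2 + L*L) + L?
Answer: 3038049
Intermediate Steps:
O(L) = L + 2*L**2 (O(L) = (L**2 + L**2) + L = 2*L**2 + L = L + 2*L**2)
A = 1794 (A = (6*(1 + 2*6))*23 = (6*(1 + 12))*23 = (6*13)*23 = 78*23 = 1794)
(-51 + A)**2 = (-51 + 1794)**2 = 1743**2 = 3038049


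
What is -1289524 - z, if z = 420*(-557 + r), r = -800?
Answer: -719584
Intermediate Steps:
z = -569940 (z = 420*(-557 - 800) = 420*(-1357) = -569940)
-1289524 - z = -1289524 - 1*(-569940) = -1289524 + 569940 = -719584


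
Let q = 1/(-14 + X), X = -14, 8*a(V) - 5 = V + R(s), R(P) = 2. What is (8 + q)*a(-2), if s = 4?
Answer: 1115/224 ≈ 4.9777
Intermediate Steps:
a(V) = 7/8 + V/8 (a(V) = 5/8 + (V + 2)/8 = 5/8 + (2 + V)/8 = 5/8 + (¼ + V/8) = 7/8 + V/8)
q = -1/28 (q = 1/(-14 - 14) = 1/(-28) = -1/28 ≈ -0.035714)
(8 + q)*a(-2) = (8 - 1/28)*(7/8 + (⅛)*(-2)) = 223*(7/8 - ¼)/28 = (223/28)*(5/8) = 1115/224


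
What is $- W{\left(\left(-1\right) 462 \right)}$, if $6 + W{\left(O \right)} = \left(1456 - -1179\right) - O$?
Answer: $-3091$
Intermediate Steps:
$W{\left(O \right)} = 2629 - O$ ($W{\left(O \right)} = -6 - \left(-2635 + O\right) = 2629 - O$)
$- W{\left(\left(-1\right) 462 \right)} = - (2629 - \left(-1\right) 462) = - (2629 - -462) = - (2629 + 462) = \left(-1\right) 3091 = -3091$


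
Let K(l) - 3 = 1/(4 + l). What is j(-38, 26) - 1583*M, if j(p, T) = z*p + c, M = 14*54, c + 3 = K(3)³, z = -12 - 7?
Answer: -410227299/343 ≈ -1.1960e+6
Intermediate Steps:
z = -19
K(l) = 3 + 1/(4 + l)
c = 9619/343 (c = -3 + ((13 + 3*3)/(4 + 3))³ = -3 + ((13 + 9)/7)³ = -3 + ((⅐)*22)³ = -3 + (22/7)³ = -3 + 10648/343 = 9619/343 ≈ 28.044)
M = 756
j(p, T) = 9619/343 - 19*p (j(p, T) = -19*p + 9619/343 = 9619/343 - 19*p)
j(-38, 26) - 1583*M = (9619/343 - 19*(-38)) - 1583*756 = (9619/343 + 722) - 1196748 = 257265/343 - 1196748 = -410227299/343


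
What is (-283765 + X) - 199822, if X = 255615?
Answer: -227972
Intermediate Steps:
(-283765 + X) - 199822 = (-283765 + 255615) - 199822 = -28150 - 199822 = -227972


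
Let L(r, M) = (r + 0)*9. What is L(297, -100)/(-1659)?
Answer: -891/553 ≈ -1.6112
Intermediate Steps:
L(r, M) = 9*r (L(r, M) = r*9 = 9*r)
L(297, -100)/(-1659) = (9*297)/(-1659) = 2673*(-1/1659) = -891/553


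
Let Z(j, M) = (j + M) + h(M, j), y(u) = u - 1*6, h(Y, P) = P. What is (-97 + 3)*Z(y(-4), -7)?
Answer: 2538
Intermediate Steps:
y(u) = -6 + u (y(u) = u - 6 = -6 + u)
Z(j, M) = M + 2*j (Z(j, M) = (j + M) + j = (M + j) + j = M + 2*j)
(-97 + 3)*Z(y(-4), -7) = (-97 + 3)*(-7 + 2*(-6 - 4)) = -94*(-7 + 2*(-10)) = -94*(-7 - 20) = -94*(-27) = 2538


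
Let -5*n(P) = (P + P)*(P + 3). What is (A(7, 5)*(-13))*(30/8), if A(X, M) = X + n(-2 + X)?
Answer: 1755/4 ≈ 438.75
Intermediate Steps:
n(P) = -2*P*(3 + P)/5 (n(P) = -(P + P)*(P + 3)/5 = -2*P*(3 + P)/5)
A(X, M) = X - 2*(1 + X)*(-2 + X)/5 (A(X, M) = X - 2*(-2 + X)*(3 + (-2 + X))/5 = X - 2*(-2 + X)*(1 + X)/5 = X - 2*(1 + X)*(-2 + X)/5)
(A(7, 5)*(-13))*(30/8) = ((⅘ - ⅖*7² + (7/5)*7)*(-13))*(30/8) = ((⅘ - ⅖*49 + 49/5)*(-13))*(30*(⅛)) = ((⅘ - 98/5 + 49/5)*(-13))*(15/4) = -9*(-13)*(15/4) = 117*(15/4) = 1755/4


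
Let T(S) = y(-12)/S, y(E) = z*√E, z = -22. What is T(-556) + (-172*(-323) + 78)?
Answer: 55634 + 11*I*√3/139 ≈ 55634.0 + 0.13707*I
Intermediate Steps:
y(E) = -22*√E
T(S) = -44*I*√3/S (T(S) = (-44*I*√3)/S = -44*I*√3/S)
T(-556) + (-172*(-323) + 78) = -44*I*√3/(-556) + (-172*(-323) + 78) = -44*I*√3*(-1/556) + (55556 + 78) = 11*I*√3/139 + 55634 = 55634 + 11*I*√3/139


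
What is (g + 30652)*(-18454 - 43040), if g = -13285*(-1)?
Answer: -2701861878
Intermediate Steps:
g = 13285
(g + 30652)*(-18454 - 43040) = (13285 + 30652)*(-18454 - 43040) = 43937*(-61494) = -2701861878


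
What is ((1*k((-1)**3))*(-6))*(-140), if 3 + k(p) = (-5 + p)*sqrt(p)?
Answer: -2520 - 5040*I ≈ -2520.0 - 5040.0*I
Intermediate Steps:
k(p) = -3 + sqrt(p)*(-5 + p) (k(p) = -3 + (-5 + p)*sqrt(p) = -3 + sqrt(p)*(-5 + p))
((1*k((-1)**3))*(-6))*(-140) = ((1*(-3 + ((-1)**3)**(3/2) - 5*I))*(-6))*(-140) = ((1*(-3 + (-1)**(3/2) - 5*I))*(-6))*(-140) = ((1*(-3 - I - 5*I))*(-6))*(-140) = ((1*(-3 - 6*I))*(-6))*(-140) = ((-3 - 6*I)*(-6))*(-140) = (18 + 36*I)*(-140) = -2520 - 5040*I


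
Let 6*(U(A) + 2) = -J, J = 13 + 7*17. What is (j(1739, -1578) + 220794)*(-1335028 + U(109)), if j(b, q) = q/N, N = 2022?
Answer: -99337634705380/337 ≈ -2.9477e+11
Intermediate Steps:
j(b, q) = q/2022
J = 132 (J = 13 + 119 = 132)
U(A) = -24 (U(A) = -2 + (-1*132)/6 = -2 + (⅙)*(-132) = -2 - 22 = -24)
(j(1739, -1578) + 220794)*(-1335028 + U(109)) = ((1/2022)*(-1578) + 220794)*(-1335028 - 24) = (-263/337 + 220794)*(-1335052) = (74407315/337)*(-1335052) = -99337634705380/337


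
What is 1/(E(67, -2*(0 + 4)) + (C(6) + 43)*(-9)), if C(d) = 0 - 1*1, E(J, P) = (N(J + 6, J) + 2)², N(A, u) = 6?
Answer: -1/314 ≈ -0.0031847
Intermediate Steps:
E(J, P) = 64 (E(J, P) = (6 + 2)² = 8² = 64)
C(d) = -1 (C(d) = 0 - 1 = -1)
1/(E(67, -2*(0 + 4)) + (C(6) + 43)*(-9)) = 1/(64 + (-1 + 43)*(-9)) = 1/(64 + 42*(-9)) = 1/(64 - 378) = 1/(-314) = -1/314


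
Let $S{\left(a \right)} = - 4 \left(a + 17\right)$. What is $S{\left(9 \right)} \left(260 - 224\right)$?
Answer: $-3744$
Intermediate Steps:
$S{\left(a \right)} = -68 - 4 a$ ($S{\left(a \right)} = - 4 \left(17 + a\right) = -68 - 4 a$)
$S{\left(9 \right)} \left(260 - 224\right) = \left(-68 - 36\right) \left(260 - 224\right) = \left(-68 - 36\right) 36 = \left(-104\right) 36 = -3744$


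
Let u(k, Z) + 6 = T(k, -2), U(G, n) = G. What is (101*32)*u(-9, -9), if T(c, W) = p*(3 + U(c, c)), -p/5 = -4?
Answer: -407232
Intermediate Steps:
p = 20 (p = -5*(-4) = 20)
T(c, W) = 60 + 20*c (T(c, W) = 20*(3 + c) = 60 + 20*c)
u(k, Z) = 54 + 20*k (u(k, Z) = -6 + (60 + 20*k) = 54 + 20*k)
(101*32)*u(-9, -9) = (101*32)*(54 + 20*(-9)) = 3232*(54 - 180) = 3232*(-126) = -407232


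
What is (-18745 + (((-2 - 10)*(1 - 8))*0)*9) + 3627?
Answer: -15118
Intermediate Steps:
(-18745 + (((-2 - 10)*(1 - 8))*0)*9) + 3627 = (-18745 + (-12*(-7)*0)*9) + 3627 = (-18745 + (84*0)*9) + 3627 = (-18745 + 0*9) + 3627 = (-18745 + 0) + 3627 = -18745 + 3627 = -15118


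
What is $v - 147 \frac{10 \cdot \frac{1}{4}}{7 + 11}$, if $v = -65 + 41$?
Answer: $- \frac{533}{12} \approx -44.417$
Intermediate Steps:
$v = -24$
$v - 147 \frac{10 \cdot \frac{1}{4}}{7 + 11} = -24 - 147 \frac{10 \cdot \frac{1}{4}}{7 + 11} = -24 - 147 \frac{10 \cdot \frac{1}{4}}{18} = -24 - 147 \cdot \frac{5}{2} \cdot \frac{1}{18} = -24 - \frac{245}{12} = - \frac{533}{12}$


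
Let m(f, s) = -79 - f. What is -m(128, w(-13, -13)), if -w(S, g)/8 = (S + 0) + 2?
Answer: 207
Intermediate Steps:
w(S, g) = -16 - 8*S (w(S, g) = -8*((S + 0) + 2) = -8*(S + 2) = -8*(2 + S) = -16 - 8*S)
-m(128, w(-13, -13)) = -(-79 - 1*128) = -(-79 - 128) = -1*(-207) = 207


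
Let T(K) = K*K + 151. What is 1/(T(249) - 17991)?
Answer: 1/44161 ≈ 2.2644e-5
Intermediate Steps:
T(K) = 151 + K² (T(K) = K² + 151 = 151 + K²)
1/(T(249) - 17991) = 1/((151 + 249²) - 17991) = 1/((151 + 62001) - 17991) = 1/(62152 - 17991) = 1/44161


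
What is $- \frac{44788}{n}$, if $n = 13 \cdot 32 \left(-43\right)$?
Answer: $\frac{11197}{4472} \approx 2.5038$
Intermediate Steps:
$n = -17888$ ($n = 416 \left(-43\right) = -17888$)
$- \frac{44788}{n} = - \frac{44788}{-17888} = \left(-44788\right) \left(- \frac{1}{17888}\right) = \frac{11197}{4472}$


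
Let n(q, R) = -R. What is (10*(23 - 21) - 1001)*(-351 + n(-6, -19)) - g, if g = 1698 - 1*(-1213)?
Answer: 322781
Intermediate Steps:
g = 2911 (g = 1698 + 1213 = 2911)
(10*(23 - 21) - 1001)*(-351 + n(-6, -19)) - g = (10*(23 - 21) - 1001)*(-351 - 1*(-19)) - 1*2911 = (10*2 - 1001)*(-351 + 19) - 2911 = (20 - 1001)*(-332) - 2911 = -981*(-332) - 2911 = 325692 - 2911 = 322781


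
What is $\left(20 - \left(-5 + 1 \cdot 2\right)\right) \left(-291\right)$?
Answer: $-6693$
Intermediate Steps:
$\left(20 - \left(-5 + 1 \cdot 2\right)\right) \left(-291\right) = \left(20 - \left(-5 + 2\right)\right) \left(-291\right) = \left(20 - -3\right) \left(-291\right) = \left(20 + 3\right) \left(-291\right) = 23 \left(-291\right) = -6693$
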